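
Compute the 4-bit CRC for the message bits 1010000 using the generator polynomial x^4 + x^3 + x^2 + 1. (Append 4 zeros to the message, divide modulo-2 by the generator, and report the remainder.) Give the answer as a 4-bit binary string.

Append 4 zeros: 10100000000. Divide by 11101 (XOR where the leading bit is 1):
  pos 0: 10100 XOR 11101 = 01001
  pos 1: 10010 XOR 11101 = 01111
  pos 2: 11110 XOR 11101 = 00011
  pos 5: 11000 XOR 11101 = 00101
Remainder (last 4 bits) = 1010. This is the CRC / FCS.

1010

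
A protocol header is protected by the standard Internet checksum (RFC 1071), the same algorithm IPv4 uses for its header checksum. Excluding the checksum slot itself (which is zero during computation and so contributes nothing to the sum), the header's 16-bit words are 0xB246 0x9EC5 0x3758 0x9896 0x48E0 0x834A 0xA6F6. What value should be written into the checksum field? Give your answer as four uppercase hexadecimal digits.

6BE3

One's-complement addition (fold any carry out of bit 15 back into bit 0):
  0xB246 + 0x9EC5 = 0x1510B → wrap carry → 0x510C
  0x510C + 0x3758 = 0x08864
  0x8864 + 0x9896 = 0x120FA → wrap carry → 0x20FB
  0x20FB + 0x48E0 = 0x069DB
  0x69DB + 0x834A = 0x0ED25
  0xED25 + 0xA6F6 = 0x1941B → wrap carry → 0x941C
One's-complement sum = 0x941C.
Checksum = ~0x941C & 0xFFFF = 0x6BE3.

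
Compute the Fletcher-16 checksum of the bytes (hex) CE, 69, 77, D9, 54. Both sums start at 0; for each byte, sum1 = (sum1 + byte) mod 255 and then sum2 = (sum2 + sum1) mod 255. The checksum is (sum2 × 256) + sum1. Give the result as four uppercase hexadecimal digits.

Running sums (mod 255):
  after byte 0 (CE): sum1=206, sum2=206
  after byte 1 (69): sum1=56, sum2=7
  after byte 2 (77): sum1=175, sum2=182
  after byte 3 (D9): sum1=137, sum2=64
  after byte 4 (54): sum1=221, sum2=30
Checksum = sum2·256 + sum1 = 30·256 + 221 = 7901 = 0x1EDD.

1EDD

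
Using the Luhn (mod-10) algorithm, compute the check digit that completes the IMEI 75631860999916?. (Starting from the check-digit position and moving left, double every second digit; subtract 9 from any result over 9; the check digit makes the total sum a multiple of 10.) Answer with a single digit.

Partial digits right→left: 6 1 9 9 9 9 0 6 8 1 3 6 5 7
Double every second digit counting from the check-digit position (so the 1st, 3rd, 5th, ... of the partial from the right).
  doubled (with −9 where >9): 3 9 9 0 7 6 1 → sum 35
  kept as-is: 1 9 9 6 1 6 7 → sum 39
Total = 35 + 39 = 74.
Check digit = (10 − (74 mod 10)) mod 10 = 6.

6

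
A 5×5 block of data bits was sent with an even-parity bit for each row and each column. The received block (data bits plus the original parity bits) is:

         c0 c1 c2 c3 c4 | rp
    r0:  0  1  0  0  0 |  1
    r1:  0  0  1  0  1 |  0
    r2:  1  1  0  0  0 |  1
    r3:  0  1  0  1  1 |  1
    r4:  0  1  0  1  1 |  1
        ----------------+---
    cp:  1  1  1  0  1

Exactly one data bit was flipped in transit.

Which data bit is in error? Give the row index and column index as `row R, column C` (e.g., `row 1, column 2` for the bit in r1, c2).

Recompute each row's even parity and compare to rp:
  r0: data parity 1, sent rp 1 → ok
  r1: data parity 0, sent rp 0 → ok
  r2: data parity 0, sent rp 1 → mismatch
  r3: data parity 1, sent rp 1 → ok
  r4: data parity 1, sent rp 1 → ok
Recompute each column's even parity and compare to cp:
  c0: data parity 1, sent cp 1 → ok
  c1: data parity 0, sent cp 1 → mismatch
  c2: data parity 1, sent cp 1 → ok
  c3: data parity 0, sent cp 0 → ok
  c4: data parity 1, sent cp 1 → ok
Exactly one row (r2) and one column (c1) fail → the flipped bit is at their intersection.

row 2, column 1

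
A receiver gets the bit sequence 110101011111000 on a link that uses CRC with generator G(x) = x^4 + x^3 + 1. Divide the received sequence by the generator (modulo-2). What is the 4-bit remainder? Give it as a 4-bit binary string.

0000

Modulo-2 division of 110101011111000 by 11001:
  pos 0: 11010 XOR 11001 = 00011
  pos 3: 11101 XOR 11001 = 00100
  pos 5: 10011 XOR 11001 = 01010
  pos 6: 10101 XOR 11001 = 01100
  pos 7: 11001 XOR 11001 = 00000
Remainder = 0000 (zero — the frame passes the CRC check).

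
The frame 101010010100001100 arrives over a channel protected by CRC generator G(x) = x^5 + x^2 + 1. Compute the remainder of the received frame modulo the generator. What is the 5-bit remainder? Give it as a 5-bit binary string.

00000

Modulo-2 division of 101010010100001100 by 100101:
  pos 0: 101010 XOR 100101 = 001111
  pos 2: 111101 XOR 100101 = 011000
  pos 3: 110000 XOR 100101 = 010101
  pos 4: 101011 XOR 100101 = 001110
  pos 6: 111000 XOR 100101 = 011101
  pos 7: 111010 XOR 100101 = 011111
  pos 8: 111110 XOR 100101 = 011011
  pos 9: 110111 XOR 100101 = 010010
  pos 10: 100101 XOR 100101 = 000000
Remainder = 00000 (zero — the frame passes the CRC check).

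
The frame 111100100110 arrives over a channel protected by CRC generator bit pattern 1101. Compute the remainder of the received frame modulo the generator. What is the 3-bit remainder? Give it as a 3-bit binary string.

001

Modulo-2 division of 111100100110 by 1101:
  pos 0: 1111 XOR 1101 = 0010
  pos 2: 1000 XOR 1101 = 0101
  pos 3: 1011 XOR 1101 = 0110
  pos 4: 1100 XOR 1101 = 0001
  pos 7: 1011 XOR 1101 = 0110
  pos 8: 1100 XOR 1101 = 0001
Remainder = 001 (nonzero — an error is detected).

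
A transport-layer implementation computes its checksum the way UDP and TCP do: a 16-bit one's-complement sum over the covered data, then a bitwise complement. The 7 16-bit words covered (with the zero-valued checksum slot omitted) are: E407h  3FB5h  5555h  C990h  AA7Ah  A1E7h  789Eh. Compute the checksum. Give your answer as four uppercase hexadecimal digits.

F85B

One's-complement addition (fold any carry out of bit 15 back into bit 0):
  0xE407 + 0x3FB5 = 0x123BC → wrap carry → 0x23BD
  0x23BD + 0x5555 = 0x07912
  0x7912 + 0xC990 = 0x142A2 → wrap carry → 0x42A3
  0x42A3 + 0xAA7A = 0x0ED1D
  0xED1D + 0xA1E7 = 0x18F04 → wrap carry → 0x8F05
  0x8F05 + 0x789E = 0x107A3 → wrap carry → 0x07A4
One's-complement sum = 0x07A4.
Checksum = ~0x07A4 & 0xFFFF = 0xF85B.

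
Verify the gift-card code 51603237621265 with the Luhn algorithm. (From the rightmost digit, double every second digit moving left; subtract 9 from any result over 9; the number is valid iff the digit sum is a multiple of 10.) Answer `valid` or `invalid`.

From the right, keep odd positions and double even positions (subtract 9 from any doubled value over 9):
  doubled (positions 2,4,...): 3 2 3 6 6 3 1 → sum 24
  kept (positions 1,3,...): 5 2 2 7 2 0 1 → sum 19
Total = 43.
43 mod 10 = 3, so the number is invalid.

invalid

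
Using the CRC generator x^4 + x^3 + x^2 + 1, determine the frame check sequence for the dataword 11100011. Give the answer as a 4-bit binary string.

1011

Append 4 zeros: 111000110000. Divide by 11101 (XOR where the leading bit is 1):
  pos 0: 11100 XOR 11101 = 00001
  pos 4: 10110 XOR 11101 = 01011
  pos 5: 10110 XOR 11101 = 01011
  pos 6: 10110 XOR 11101 = 01011
  pos 7: 10110 XOR 11101 = 01011
Remainder (last 4 bits) = 1011. This is the CRC / FCS.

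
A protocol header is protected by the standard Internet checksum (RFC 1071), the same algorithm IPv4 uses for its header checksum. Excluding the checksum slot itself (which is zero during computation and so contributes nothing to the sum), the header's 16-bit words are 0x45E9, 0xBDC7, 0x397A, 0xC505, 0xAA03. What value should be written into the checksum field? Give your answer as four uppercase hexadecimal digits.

53CB

One's-complement addition (fold any carry out of bit 15 back into bit 0):
  0x45E9 + 0xBDC7 = 0x103B0 → wrap carry → 0x03B1
  0x03B1 + 0x397A = 0x03D2B
  0x3D2B + 0xC505 = 0x10230 → wrap carry → 0x0231
  0x0231 + 0xAA03 = 0x0AC34
One's-complement sum = 0xAC34.
Checksum = ~0xAC34 & 0xFFFF = 0x53CB.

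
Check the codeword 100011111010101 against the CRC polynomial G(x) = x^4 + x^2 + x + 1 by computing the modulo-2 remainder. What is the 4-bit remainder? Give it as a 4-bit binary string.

Modulo-2 division of 100011111010101 by 10111:
  pos 0: 10001 XOR 10111 = 00110
  pos 2: 11011 XOR 10111 = 01100
  pos 3: 11001 XOR 10111 = 01110
  pos 4: 11101 XOR 10111 = 01010
  pos 5: 10100 XOR 10111 = 00011
  pos 8: 11101 XOR 10111 = 01010
  pos 9: 10100 XOR 10111 = 00011
Remainder = 0111 (nonzero — an error is detected).

0111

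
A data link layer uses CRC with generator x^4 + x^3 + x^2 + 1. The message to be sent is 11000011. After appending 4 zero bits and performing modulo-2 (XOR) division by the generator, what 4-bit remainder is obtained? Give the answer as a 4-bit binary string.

1111

Append 4 zeros: 110000110000. Divide by 11101 (XOR where the leading bit is 1):
  pos 0: 11000 XOR 11101 = 00101
  pos 2: 10101 XOR 11101 = 01000
  pos 3: 10001 XOR 11101 = 01100
  pos 4: 11000 XOR 11101 = 00101
  pos 6: 10100 XOR 11101 = 01001
  pos 7: 10010 XOR 11101 = 01111
Remainder (last 4 bits) = 1111. This is the CRC / FCS.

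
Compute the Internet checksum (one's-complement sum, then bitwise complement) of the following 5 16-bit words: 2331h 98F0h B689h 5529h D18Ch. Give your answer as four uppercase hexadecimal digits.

One's-complement addition (fold any carry out of bit 15 back into bit 0):
  0x2331 + 0x98F0 = 0x0BC21
  0xBC21 + 0xB689 = 0x172AA → wrap carry → 0x72AB
  0x72AB + 0x5529 = 0x0C7D4
  0xC7D4 + 0xD18C = 0x19960 → wrap carry → 0x9961
One's-complement sum = 0x9961.
Checksum = ~0x9961 & 0xFFFF = 0x669E.

669E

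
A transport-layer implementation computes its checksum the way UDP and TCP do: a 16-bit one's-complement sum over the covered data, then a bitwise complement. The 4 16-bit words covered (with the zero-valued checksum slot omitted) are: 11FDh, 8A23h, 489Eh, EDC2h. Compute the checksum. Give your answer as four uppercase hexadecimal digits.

One's-complement addition (fold any carry out of bit 15 back into bit 0):
  0x11FD + 0x8A23 = 0x09C20
  0x9C20 + 0x489E = 0x0E4BE
  0xE4BE + 0xEDC2 = 0x1D280 → wrap carry → 0xD281
One's-complement sum = 0xD281.
Checksum = ~0xD281 & 0xFFFF = 0x2D7E.

2D7E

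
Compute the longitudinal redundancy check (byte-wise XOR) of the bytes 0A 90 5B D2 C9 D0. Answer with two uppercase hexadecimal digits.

0A

XOR the bytes together:
  start with 0x0A
  0x0A ⊕ 0x90 = 0x9A
  0x9A ⊕ 0x5B = 0xC1
  0xC1 ⊕ 0xD2 = 0x13
  0x13 ⊕ 0xC9 = 0xDA
  0xDA ⊕ 0xD0 = 0x0A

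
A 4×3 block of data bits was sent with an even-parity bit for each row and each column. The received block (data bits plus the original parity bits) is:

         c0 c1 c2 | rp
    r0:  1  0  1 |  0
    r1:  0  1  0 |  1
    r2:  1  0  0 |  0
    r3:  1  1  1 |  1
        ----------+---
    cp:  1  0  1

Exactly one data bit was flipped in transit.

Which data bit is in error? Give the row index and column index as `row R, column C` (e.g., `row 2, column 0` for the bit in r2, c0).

row 2, column 2

Recompute each row's even parity and compare to rp:
  r0: data parity 0, sent rp 0 → ok
  r1: data parity 1, sent rp 1 → ok
  r2: data parity 1, sent rp 0 → mismatch
  r3: data parity 1, sent rp 1 → ok
Recompute each column's even parity and compare to cp:
  c0: data parity 1, sent cp 1 → ok
  c1: data parity 0, sent cp 0 → ok
  c2: data parity 0, sent cp 1 → mismatch
Exactly one row (r2) and one column (c2) fail → the flipped bit is at their intersection.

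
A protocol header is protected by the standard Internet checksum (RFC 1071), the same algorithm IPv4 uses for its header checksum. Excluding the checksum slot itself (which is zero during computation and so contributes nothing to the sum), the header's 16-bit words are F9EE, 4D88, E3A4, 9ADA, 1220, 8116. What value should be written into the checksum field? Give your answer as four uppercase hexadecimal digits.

A6D2

One's-complement addition (fold any carry out of bit 15 back into bit 0):
  0xF9EE + 0x4D88 = 0x14776 → wrap carry → 0x4777
  0x4777 + 0xE3A4 = 0x12B1B → wrap carry → 0x2B1C
  0x2B1C + 0x9ADA = 0x0C5F6
  0xC5F6 + 0x1220 = 0x0D816
  0xD816 + 0x8116 = 0x1592C → wrap carry → 0x592D
One's-complement sum = 0x592D.
Checksum = ~0x592D & 0xFFFF = 0xA6D2.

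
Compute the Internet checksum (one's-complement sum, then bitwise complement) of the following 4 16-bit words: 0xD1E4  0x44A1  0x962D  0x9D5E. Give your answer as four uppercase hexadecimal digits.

One's-complement addition (fold any carry out of bit 15 back into bit 0):
  0xD1E4 + 0x44A1 = 0x11685 → wrap carry → 0x1686
  0x1686 + 0x962D = 0x0ACB3
  0xACB3 + 0x9D5E = 0x14A11 → wrap carry → 0x4A12
One's-complement sum = 0x4A12.
Checksum = ~0x4A12 & 0xFFFF = 0xB5ED.

B5ED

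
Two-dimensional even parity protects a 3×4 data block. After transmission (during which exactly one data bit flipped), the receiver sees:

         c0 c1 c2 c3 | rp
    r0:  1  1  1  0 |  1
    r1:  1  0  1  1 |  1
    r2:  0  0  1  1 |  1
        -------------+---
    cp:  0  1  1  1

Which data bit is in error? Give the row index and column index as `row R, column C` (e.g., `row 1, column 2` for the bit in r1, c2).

row 2, column 3

Recompute each row's even parity and compare to rp:
  r0: data parity 1, sent rp 1 → ok
  r1: data parity 1, sent rp 1 → ok
  r2: data parity 0, sent rp 1 → mismatch
Recompute each column's even parity and compare to cp:
  c0: data parity 0, sent cp 0 → ok
  c1: data parity 1, sent cp 1 → ok
  c2: data parity 1, sent cp 1 → ok
  c3: data parity 0, sent cp 1 → mismatch
Exactly one row (r2) and one column (c3) fail → the flipped bit is at their intersection.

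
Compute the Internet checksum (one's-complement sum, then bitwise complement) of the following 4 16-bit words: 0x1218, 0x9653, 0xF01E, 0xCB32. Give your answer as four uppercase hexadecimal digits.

9C42

One's-complement addition (fold any carry out of bit 15 back into bit 0):
  0x1218 + 0x9653 = 0x0A86B
  0xA86B + 0xF01E = 0x19889 → wrap carry → 0x988A
  0x988A + 0xCB32 = 0x163BC → wrap carry → 0x63BD
One's-complement sum = 0x63BD.
Checksum = ~0x63BD & 0xFFFF = 0x9C42.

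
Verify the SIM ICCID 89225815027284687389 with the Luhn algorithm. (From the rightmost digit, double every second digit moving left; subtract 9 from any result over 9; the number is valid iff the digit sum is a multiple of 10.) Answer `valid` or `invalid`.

invalid

From the right, keep odd positions and double even positions (subtract 9 from any doubled value over 9):
  doubled (positions 2,4,...): 7 5 3 7 5 0 2 1 4 7 → sum 41
  kept (positions 1,3,...): 9 3 8 4 2 2 5 8 2 9 → sum 52
Total = 93.
93 mod 10 = 3, so the number is invalid.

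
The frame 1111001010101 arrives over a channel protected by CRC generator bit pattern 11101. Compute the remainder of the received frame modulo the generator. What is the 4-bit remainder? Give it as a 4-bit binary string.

Modulo-2 division of 1111001010101 by 11101:
  pos 0: 11110 XOR 11101 = 00011
  pos 3: 11010 XOR 11101 = 00111
  pos 5: 11110 XOR 11101 = 00011
  pos 8: 11101 XOR 11101 = 00000
Remainder = 0000 (zero — the frame passes the CRC check).

0000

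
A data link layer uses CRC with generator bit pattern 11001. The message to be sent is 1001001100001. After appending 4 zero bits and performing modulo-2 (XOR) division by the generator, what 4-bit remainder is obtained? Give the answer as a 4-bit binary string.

0010

Append 4 zeros: 10010011000010000. Divide by 11001 (XOR where the leading bit is 1):
  pos 0: 10010 XOR 11001 = 01011
  pos 1: 10110 XOR 11001 = 01111
  pos 2: 11111 XOR 11001 = 00110
  pos 4: 11010 XOR 11001 = 00011
  pos 7: 11000 XOR 11001 = 00001
  pos 11: 11000 XOR 11001 = 00001
Remainder (last 4 bits) = 0010. This is the CRC / FCS.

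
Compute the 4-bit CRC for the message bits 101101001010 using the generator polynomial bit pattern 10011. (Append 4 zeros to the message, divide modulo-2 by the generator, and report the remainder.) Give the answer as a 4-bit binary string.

1001

Append 4 zeros: 1011010010100000. Divide by 10011 (XOR where the leading bit is 1):
  pos 0: 10110 XOR 10011 = 00101
  pos 2: 10110 XOR 10011 = 00101
  pos 4: 10101 XOR 10011 = 00110
  pos 6: 11001 XOR 10011 = 01010
  pos 7: 10100 XOR 10011 = 00111
  pos 9: 11100 XOR 10011 = 01111
  pos 10: 11110 XOR 10011 = 01101
  pos 11: 11010 XOR 10011 = 01001
Remainder (last 4 bits) = 1001. This is the CRC / FCS.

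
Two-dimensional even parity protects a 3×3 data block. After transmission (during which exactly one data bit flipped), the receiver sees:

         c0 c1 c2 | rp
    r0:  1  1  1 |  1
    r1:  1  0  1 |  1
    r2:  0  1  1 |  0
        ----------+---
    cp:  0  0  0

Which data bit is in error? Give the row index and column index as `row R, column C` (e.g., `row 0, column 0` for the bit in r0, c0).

row 1, column 2

Recompute each row's even parity and compare to rp:
  r0: data parity 1, sent rp 1 → ok
  r1: data parity 0, sent rp 1 → mismatch
  r2: data parity 0, sent rp 0 → ok
Recompute each column's even parity and compare to cp:
  c0: data parity 0, sent cp 0 → ok
  c1: data parity 0, sent cp 0 → ok
  c2: data parity 1, sent cp 0 → mismatch
Exactly one row (r1) and one column (c2) fail → the flipped bit is at their intersection.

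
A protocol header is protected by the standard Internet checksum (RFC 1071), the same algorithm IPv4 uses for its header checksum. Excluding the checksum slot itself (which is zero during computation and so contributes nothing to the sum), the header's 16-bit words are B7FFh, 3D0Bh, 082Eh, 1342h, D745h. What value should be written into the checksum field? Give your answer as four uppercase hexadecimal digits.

183F

One's-complement addition (fold any carry out of bit 15 back into bit 0):
  0xB7FF + 0x3D0B = 0x0F50A
  0xF50A + 0x082E = 0x0FD38
  0xFD38 + 0x1342 = 0x1107A → wrap carry → 0x107B
  0x107B + 0xD745 = 0x0E7C0
One's-complement sum = 0xE7C0.
Checksum = ~0xE7C0 & 0xFFFF = 0x183F.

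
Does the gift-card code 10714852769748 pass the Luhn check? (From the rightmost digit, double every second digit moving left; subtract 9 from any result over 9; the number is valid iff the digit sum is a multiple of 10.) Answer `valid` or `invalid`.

valid

From the right, keep odd positions and double even positions (subtract 9 from any doubled value over 9):
  doubled (positions 2,4,...): 8 9 5 1 8 5 2 → sum 38
  kept (positions 1,3,...): 8 7 6 2 8 1 0 → sum 32
Total = 70.
70 mod 10 = 0, so the number is valid.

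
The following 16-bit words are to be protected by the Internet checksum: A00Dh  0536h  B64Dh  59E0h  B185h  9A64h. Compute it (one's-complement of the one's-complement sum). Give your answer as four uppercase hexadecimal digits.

FEA3

One's-complement addition (fold any carry out of bit 15 back into bit 0):
  0xA00D + 0x0536 = 0x0A543
  0xA543 + 0xB64D = 0x15B90 → wrap carry → 0x5B91
  0x5B91 + 0x59E0 = 0x0B571
  0xB571 + 0xB185 = 0x166F6 → wrap carry → 0x66F7
  0x66F7 + 0x9A64 = 0x1015B → wrap carry → 0x015C
One's-complement sum = 0x015C.
Checksum = ~0x015C & 0xFFFF = 0xFEA3.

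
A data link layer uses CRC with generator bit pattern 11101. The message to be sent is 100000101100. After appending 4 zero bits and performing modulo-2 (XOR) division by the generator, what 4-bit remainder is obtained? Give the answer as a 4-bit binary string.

1001

Append 4 zeros: 1000001011000000. Divide by 11101 (XOR where the leading bit is 1):
  pos 0: 10000 XOR 11101 = 01101
  pos 1: 11010 XOR 11101 = 00111
  pos 3: 11110 XOR 11101 = 00011
  pos 6: 11110 XOR 11101 = 00011
  pos 9: 11000 XOR 11101 = 00101
  pos 11: 10100 XOR 11101 = 01001
Remainder (last 4 bits) = 1001. This is the CRC / FCS.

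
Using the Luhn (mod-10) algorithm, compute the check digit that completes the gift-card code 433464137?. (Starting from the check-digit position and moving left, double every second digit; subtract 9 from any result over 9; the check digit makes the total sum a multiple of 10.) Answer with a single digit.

2

Partial digits right→left: 7 3 1 4 6 4 3 3 4
Double every second digit counting from the check-digit position (so the 1st, 3rd, 5th, ... of the partial from the right).
  doubled (with −9 where >9): 5 2 3 6 8 → sum 24
  kept as-is: 3 4 4 3 → sum 14
Total = 24 + 14 = 38.
Check digit = (10 − (38 mod 10)) mod 10 = 2.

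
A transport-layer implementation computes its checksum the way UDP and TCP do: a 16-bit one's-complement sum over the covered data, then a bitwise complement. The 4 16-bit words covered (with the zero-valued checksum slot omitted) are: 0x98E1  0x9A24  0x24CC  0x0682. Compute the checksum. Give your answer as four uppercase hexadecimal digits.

One's-complement addition (fold any carry out of bit 15 back into bit 0):
  0x98E1 + 0x9A24 = 0x13305 → wrap carry → 0x3306
  0x3306 + 0x24CC = 0x057D2
  0x57D2 + 0x0682 = 0x05E54
One's-complement sum = 0x5E54.
Checksum = ~0x5E54 & 0xFFFF = 0xA1AB.

A1AB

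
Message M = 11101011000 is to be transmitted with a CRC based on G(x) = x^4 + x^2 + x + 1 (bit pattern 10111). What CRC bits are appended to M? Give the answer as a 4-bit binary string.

1111

Append 4 zeros: 111010110000000. Divide by 10111 (XOR where the leading bit is 1):
  pos 0: 11101 XOR 10111 = 01010
  pos 1: 10100 XOR 10111 = 00011
  pos 4: 11110 XOR 10111 = 01001
  pos 5: 10010 XOR 10111 = 00101
  pos 7: 10100 XOR 10111 = 00011
  pos 10: 11000 XOR 10111 = 01111
Remainder (last 4 bits) = 1111. This is the CRC / FCS.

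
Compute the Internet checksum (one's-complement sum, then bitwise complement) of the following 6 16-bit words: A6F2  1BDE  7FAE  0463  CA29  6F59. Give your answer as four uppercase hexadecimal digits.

One's-complement addition (fold any carry out of bit 15 back into bit 0):
  0xA6F2 + 0x1BDE = 0x0C2D0
  0xC2D0 + 0x7FAE = 0x1427E → wrap carry → 0x427F
  0x427F + 0x0463 = 0x046E2
  0x46E2 + 0xCA29 = 0x1110B → wrap carry → 0x110C
  0x110C + 0x6F59 = 0x08065
One's-complement sum = 0x8065.
Checksum = ~0x8065 & 0xFFFF = 0x7F9A.

7F9A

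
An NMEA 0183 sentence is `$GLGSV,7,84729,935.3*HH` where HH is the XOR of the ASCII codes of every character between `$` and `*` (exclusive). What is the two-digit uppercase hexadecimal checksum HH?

40

XOR the ASCII codes of the payload characters:
  'G' = 0x47 → acc = 0x47
  'L' = 0x4C → acc = 0x0B
  'G' = 0x47 → acc = 0x4C
  'S' = 0x53 → acc = 0x1F
  'V' = 0x56 → acc = 0x49
  ',' = 0x2C → acc = 0x65
  '7' = 0x37 → acc = 0x52
  ',' = 0x2C → acc = 0x7E
  '8' = 0x38 → acc = 0x46
  '4' = 0x34 → acc = 0x72
  '7' = 0x37 → acc = 0x45
  '2' = 0x32 → acc = 0x77
  '9' = 0x39 → acc = 0x4E
  ',' = 0x2C → acc = 0x62
  '9' = 0x39 → acc = 0x5B
  '3' = 0x33 → acc = 0x68
  '5' = 0x35 → acc = 0x5D
  '.' = 0x2E → acc = 0x73
  '3' = 0x33 → acc = 0x40
Checksum = 0x40.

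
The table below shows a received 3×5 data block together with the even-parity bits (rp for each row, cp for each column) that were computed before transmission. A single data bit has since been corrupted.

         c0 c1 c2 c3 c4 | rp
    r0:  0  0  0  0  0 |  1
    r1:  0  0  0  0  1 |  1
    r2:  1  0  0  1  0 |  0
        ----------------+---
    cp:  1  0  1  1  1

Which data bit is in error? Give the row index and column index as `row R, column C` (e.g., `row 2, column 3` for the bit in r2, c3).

row 0, column 2

Recompute each row's even parity and compare to rp:
  r0: data parity 0, sent rp 1 → mismatch
  r1: data parity 1, sent rp 1 → ok
  r2: data parity 0, sent rp 0 → ok
Recompute each column's even parity and compare to cp:
  c0: data parity 1, sent cp 1 → ok
  c1: data parity 0, sent cp 0 → ok
  c2: data parity 0, sent cp 1 → mismatch
  c3: data parity 1, sent cp 1 → ok
  c4: data parity 1, sent cp 1 → ok
Exactly one row (r0) and one column (c2) fail → the flipped bit is at their intersection.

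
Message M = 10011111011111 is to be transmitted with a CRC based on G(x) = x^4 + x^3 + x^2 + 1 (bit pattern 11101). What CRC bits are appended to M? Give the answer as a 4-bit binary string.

0010

Append 4 zeros: 100111110111110000. Divide by 11101 (XOR where the leading bit is 1):
  pos 0: 10011 XOR 11101 = 01110
  pos 1: 11101 XOR 11101 = 00000
  pos 6: 11011 XOR 11101 = 00110
  pos 8: 11011 XOR 11101 = 00110
  pos 10: 11010 XOR 11101 = 00111
  pos 12: 11100 XOR 11101 = 00001
Remainder (last 4 bits) = 0010. This is the CRC / FCS.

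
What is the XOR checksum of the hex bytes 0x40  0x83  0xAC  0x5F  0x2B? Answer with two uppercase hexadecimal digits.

1B

XOR the bytes together:
  start with 0x40
  0x40 ⊕ 0x83 = 0xC3
  0xC3 ⊕ 0xAC = 0x6F
  0x6F ⊕ 0x5F = 0x30
  0x30 ⊕ 0x2B = 0x1B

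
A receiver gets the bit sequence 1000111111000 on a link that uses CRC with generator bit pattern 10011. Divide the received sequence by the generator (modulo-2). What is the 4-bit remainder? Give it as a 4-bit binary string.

0000

Modulo-2 division of 1000111111000 by 10011:
  pos 0: 10001 XOR 10011 = 00010
  pos 3: 10111 XOR 10011 = 00100
  pos 5: 10011 XOR 10011 = 00000
Remainder = 0000 (zero — the frame passes the CRC check).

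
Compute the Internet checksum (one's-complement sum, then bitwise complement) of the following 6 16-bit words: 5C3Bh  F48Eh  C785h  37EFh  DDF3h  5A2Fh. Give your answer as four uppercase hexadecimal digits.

779D

One's-complement addition (fold any carry out of bit 15 back into bit 0):
  0x5C3B + 0xF48E = 0x150C9 → wrap carry → 0x50CA
  0x50CA + 0xC785 = 0x1184F → wrap carry → 0x1850
  0x1850 + 0x37EF = 0x0503F
  0x503F + 0xDDF3 = 0x12E32 → wrap carry → 0x2E33
  0x2E33 + 0x5A2F = 0x08862
One's-complement sum = 0x8862.
Checksum = ~0x8862 & 0xFFFF = 0x779D.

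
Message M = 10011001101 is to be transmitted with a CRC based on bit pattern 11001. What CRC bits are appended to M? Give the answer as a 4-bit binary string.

Append 4 zeros: 100110011010000. Divide by 11001 (XOR where the leading bit is 1):
  pos 0: 10011 XOR 11001 = 01010
  pos 1: 10100 XOR 11001 = 01101
  pos 2: 11010 XOR 11001 = 00011
  pos 5: 11110 XOR 11001 = 00111
  pos 7: 11110 XOR 11001 = 00111
  pos 9: 11100 XOR 11001 = 00101
Remainder (last 4 bits) = 1010. This is the CRC / FCS.

1010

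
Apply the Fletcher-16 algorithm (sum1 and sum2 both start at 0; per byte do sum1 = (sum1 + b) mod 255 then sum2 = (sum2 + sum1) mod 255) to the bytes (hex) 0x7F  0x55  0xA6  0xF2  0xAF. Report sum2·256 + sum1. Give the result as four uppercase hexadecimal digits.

Running sums (mod 255):
  after byte 0 (0x7F): sum1=127, sum2=127
  after byte 1 (0x55): sum1=212, sum2=84
  after byte 2 (0xA6): sum1=123, sum2=207
  after byte 3 (0xF2): sum1=110, sum2=62
  after byte 4 (0xAF): sum1=30, sum2=92
Checksum = sum2·256 + sum1 = 92·256 + 30 = 23582 = 0x5C1E.

5C1E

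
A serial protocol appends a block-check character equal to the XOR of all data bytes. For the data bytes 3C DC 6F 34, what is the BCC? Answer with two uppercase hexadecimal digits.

XOR the bytes together:
  start with 0x3C
  0x3C ⊕ 0xDC = 0xE0
  0xE0 ⊕ 0x6F = 0x8F
  0x8F ⊕ 0x34 = 0xBB

BB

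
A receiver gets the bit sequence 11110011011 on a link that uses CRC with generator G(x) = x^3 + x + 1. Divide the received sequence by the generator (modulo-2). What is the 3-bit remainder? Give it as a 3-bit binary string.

010

Modulo-2 division of 11110011011 by 1011:
  pos 0: 1111 XOR 1011 = 0100
  pos 1: 1000 XOR 1011 = 0011
  pos 3: 1101 XOR 1011 = 0110
  pos 4: 1101 XOR 1011 = 0110
  pos 5: 1100 XOR 1011 = 0111
  pos 6: 1111 XOR 1011 = 0100
  pos 7: 1001 XOR 1011 = 0010
Remainder = 010 (nonzero — an error is detected).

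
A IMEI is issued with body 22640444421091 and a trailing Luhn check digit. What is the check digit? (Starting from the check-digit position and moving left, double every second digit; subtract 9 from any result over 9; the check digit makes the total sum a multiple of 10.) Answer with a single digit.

Partial digits right→left: 1 9 0 1 2 4 4 4 4 0 4 6 2 2
Double every second digit counting from the check-digit position (so the 1st, 3rd, 5th, ... of the partial from the right).
  doubled (with −9 where >9): 2 0 4 8 8 8 4 → sum 34
  kept as-is: 9 1 4 4 0 6 2 → sum 26
Total = 34 + 26 = 60.
Check digit = (10 − (60 mod 10)) mod 10 = 0.

0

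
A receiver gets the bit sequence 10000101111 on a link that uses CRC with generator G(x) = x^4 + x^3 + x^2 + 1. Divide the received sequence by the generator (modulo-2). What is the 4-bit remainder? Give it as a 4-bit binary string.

Modulo-2 division of 10000101111 by 11101:
  pos 0: 10000 XOR 11101 = 01101
  pos 1: 11011 XOR 11101 = 00110
  pos 3: 11001 XOR 11101 = 00100
  pos 5: 10011 XOR 11101 = 01110
  pos 6: 11101 XOR 11101 = 00000
Remainder = 0000 (zero — the frame passes the CRC check).

0000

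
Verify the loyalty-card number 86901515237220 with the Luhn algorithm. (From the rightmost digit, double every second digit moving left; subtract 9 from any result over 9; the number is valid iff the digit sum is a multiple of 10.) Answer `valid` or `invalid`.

From the right, keep odd positions and double even positions (subtract 9 from any doubled value over 9):
  doubled (positions 2,4,...): 4 5 4 2 2 9 7 → sum 33
  kept (positions 1,3,...): 0 2 3 5 5 0 6 → sum 21
Total = 54.
54 mod 10 = 4, so the number is invalid.

invalid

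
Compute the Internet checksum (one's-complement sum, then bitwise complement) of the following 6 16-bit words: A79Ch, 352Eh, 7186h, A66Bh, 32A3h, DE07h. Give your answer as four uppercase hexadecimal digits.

One's-complement addition (fold any carry out of bit 15 back into bit 0):
  0xA79C + 0x352E = 0x0DCCA
  0xDCCA + 0x7186 = 0x14E50 → wrap carry → 0x4E51
  0x4E51 + 0xA66B = 0x0F4BC
  0xF4BC + 0x32A3 = 0x1275F → wrap carry → 0x2760
  0x2760 + 0xDE07 = 0x10567 → wrap carry → 0x0568
One's-complement sum = 0x0568.
Checksum = ~0x0568 & 0xFFFF = 0xFA97.

FA97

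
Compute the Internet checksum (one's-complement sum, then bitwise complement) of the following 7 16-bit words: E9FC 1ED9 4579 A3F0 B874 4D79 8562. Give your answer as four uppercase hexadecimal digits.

826F

One's-complement addition (fold any carry out of bit 15 back into bit 0):
  0xE9FC + 0x1ED9 = 0x108D5 → wrap carry → 0x08D6
  0x08D6 + 0x4579 = 0x04E4F
  0x4E4F + 0xA3F0 = 0x0F23F
  0xF23F + 0xB874 = 0x1AAB3 → wrap carry → 0xAAB4
  0xAAB4 + 0x4D79 = 0x0F82D
  0xF82D + 0x8562 = 0x17D8F → wrap carry → 0x7D90
One's-complement sum = 0x7D90.
Checksum = ~0x7D90 & 0xFFFF = 0x826F.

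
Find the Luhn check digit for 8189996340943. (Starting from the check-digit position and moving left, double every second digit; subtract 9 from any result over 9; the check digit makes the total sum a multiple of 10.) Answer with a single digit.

Partial digits right→left: 3 4 9 0 4 3 6 9 9 9 8 1 8
Double every second digit counting from the check-digit position (so the 1st, 3rd, 5th, ... of the partial from the right).
  doubled (with −9 where >9): 6 9 8 3 9 7 7 → sum 49
  kept as-is: 4 0 3 9 9 1 → sum 26
Total = 49 + 26 = 75.
Check digit = (10 − (75 mod 10)) mod 10 = 5.

5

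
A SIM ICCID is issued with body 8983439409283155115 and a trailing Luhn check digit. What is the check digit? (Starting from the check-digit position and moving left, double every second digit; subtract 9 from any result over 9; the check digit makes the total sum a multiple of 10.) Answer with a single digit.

2

Partial digits right→left: 5 1 1 5 5 1 3 8 2 9 0 4 9 3 4 3 8 9 8
Double every second digit counting from the check-digit position (so the 1st, 3rd, 5th, ... of the partial from the right).
  doubled (with −9 where >9): 1 2 1 6 4 0 9 8 7 7 → sum 45
  kept as-is: 1 5 1 8 9 4 3 3 9 → sum 43
Total = 45 + 43 = 88.
Check digit = (10 − (88 mod 10)) mod 10 = 2.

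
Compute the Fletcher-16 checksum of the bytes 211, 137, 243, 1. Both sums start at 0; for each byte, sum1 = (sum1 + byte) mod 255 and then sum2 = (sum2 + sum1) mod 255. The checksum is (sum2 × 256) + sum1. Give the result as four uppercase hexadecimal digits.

Running sums (mod 255):
  after byte 0 (211): sum1=211, sum2=211
  after byte 1 (137): sum1=93, sum2=49
  after byte 2 (243): sum1=81, sum2=130
  after byte 3 (1): sum1=82, sum2=212
Checksum = sum2·256 + sum1 = 212·256 + 82 = 54354 = 0xD452.

D452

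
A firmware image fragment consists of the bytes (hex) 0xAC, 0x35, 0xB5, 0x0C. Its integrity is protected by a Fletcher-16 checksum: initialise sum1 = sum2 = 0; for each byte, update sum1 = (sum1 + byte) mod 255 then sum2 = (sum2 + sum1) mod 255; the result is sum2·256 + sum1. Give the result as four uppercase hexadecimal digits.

C9A3

Running sums (mod 255):
  after byte 0 (0xAC): sum1=172, sum2=172
  after byte 1 (0x35): sum1=225, sum2=142
  after byte 2 (0xB5): sum1=151, sum2=38
  after byte 3 (0x0C): sum1=163, sum2=201
Checksum = sum2·256 + sum1 = 201·256 + 163 = 51619 = 0xC9A3.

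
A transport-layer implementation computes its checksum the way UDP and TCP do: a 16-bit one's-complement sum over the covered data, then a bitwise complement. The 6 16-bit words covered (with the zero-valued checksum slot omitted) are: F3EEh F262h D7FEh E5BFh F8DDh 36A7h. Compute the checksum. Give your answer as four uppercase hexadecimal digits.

2C6A

One's-complement addition (fold any carry out of bit 15 back into bit 0):
  0xF3EE + 0xF262 = 0x1E650 → wrap carry → 0xE651
  0xE651 + 0xD7FE = 0x1BE4F → wrap carry → 0xBE50
  0xBE50 + 0xE5BF = 0x1A40F → wrap carry → 0xA410
  0xA410 + 0xF8DD = 0x19CED → wrap carry → 0x9CEE
  0x9CEE + 0x36A7 = 0x0D395
One's-complement sum = 0xD395.
Checksum = ~0xD395 & 0xFFFF = 0x2C6A.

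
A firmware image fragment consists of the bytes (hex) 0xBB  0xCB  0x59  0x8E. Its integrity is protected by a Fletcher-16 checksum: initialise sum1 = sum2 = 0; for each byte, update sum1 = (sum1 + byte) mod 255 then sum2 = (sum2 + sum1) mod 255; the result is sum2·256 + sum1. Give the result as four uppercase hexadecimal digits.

936F

Running sums (mod 255):
  after byte 0 (0xBB): sum1=187, sum2=187
  after byte 1 (0xCB): sum1=135, sum2=67
  after byte 2 (0x59): sum1=224, sum2=36
  after byte 3 (0x8E): sum1=111, sum2=147
Checksum = sum2·256 + sum1 = 147·256 + 111 = 37743 = 0x936F.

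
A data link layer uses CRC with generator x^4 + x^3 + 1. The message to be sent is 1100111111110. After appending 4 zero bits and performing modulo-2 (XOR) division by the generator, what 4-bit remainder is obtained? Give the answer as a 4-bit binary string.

Append 4 zeros: 11001111111100000. Divide by 11001 (XOR where the leading bit is 1):
  pos 0: 11001 XOR 11001 = 00000
  pos 5: 11111 XOR 11001 = 00110
  pos 7: 11011 XOR 11001 = 00010
  pos 10: 10000 XOR 11001 = 01001
  pos 11: 10010 XOR 11001 = 01011
  pos 12: 10110 XOR 11001 = 01111
Remainder (last 4 bits) = 1111. This is the CRC / FCS.

1111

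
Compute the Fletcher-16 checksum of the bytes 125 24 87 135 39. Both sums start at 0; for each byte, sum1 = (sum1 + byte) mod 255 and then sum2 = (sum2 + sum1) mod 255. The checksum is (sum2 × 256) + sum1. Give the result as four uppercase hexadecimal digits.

109B

Running sums (mod 255):
  after byte 0 (125): sum1=125, sum2=125
  after byte 1 (24): sum1=149, sum2=19
  after byte 2 (87): sum1=236, sum2=0
  after byte 3 (135): sum1=116, sum2=116
  after byte 4 (39): sum1=155, sum2=16
Checksum = sum2·256 + sum1 = 16·256 + 155 = 4251 = 0x109B.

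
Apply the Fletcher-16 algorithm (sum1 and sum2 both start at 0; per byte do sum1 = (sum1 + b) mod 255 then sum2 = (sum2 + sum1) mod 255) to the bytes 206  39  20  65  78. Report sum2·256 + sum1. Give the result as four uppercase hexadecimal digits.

Running sums (mod 255):
  after byte 0 (206): sum1=206, sum2=206
  after byte 1 (39): sum1=245, sum2=196
  after byte 2 (20): sum1=10, sum2=206
  after byte 3 (65): sum1=75, sum2=26
  after byte 4 (78): sum1=153, sum2=179
Checksum = sum2·256 + sum1 = 179·256 + 153 = 45977 = 0xB399.

B399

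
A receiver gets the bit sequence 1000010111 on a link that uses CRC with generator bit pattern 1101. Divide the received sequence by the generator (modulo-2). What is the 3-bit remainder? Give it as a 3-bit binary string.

Modulo-2 division of 1000010111 by 1101:
  pos 0: 1000 XOR 1101 = 0101
  pos 1: 1010 XOR 1101 = 0111
  pos 2: 1111 XOR 1101 = 0010
  pos 4: 1001 XOR 1101 = 0100
  pos 5: 1001 XOR 1101 = 0100
  pos 6: 1001 XOR 1101 = 0100
Remainder = 100 (nonzero — an error is detected).

100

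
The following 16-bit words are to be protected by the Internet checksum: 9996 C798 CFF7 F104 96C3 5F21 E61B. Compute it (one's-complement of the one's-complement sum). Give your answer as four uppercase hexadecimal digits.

One's-complement addition (fold any carry out of bit 15 back into bit 0):
  0x9996 + 0xC798 = 0x1612E → wrap carry → 0x612F
  0x612F + 0xCFF7 = 0x13126 → wrap carry → 0x3127
  0x3127 + 0xF104 = 0x1222B → wrap carry → 0x222C
  0x222C + 0x96C3 = 0x0B8EF
  0xB8EF + 0x5F21 = 0x11810 → wrap carry → 0x1811
  0x1811 + 0xE61B = 0x0FE2C
One's-complement sum = 0xFE2C.
Checksum = ~0xFE2C & 0xFFFF = 0x01D3.

01D3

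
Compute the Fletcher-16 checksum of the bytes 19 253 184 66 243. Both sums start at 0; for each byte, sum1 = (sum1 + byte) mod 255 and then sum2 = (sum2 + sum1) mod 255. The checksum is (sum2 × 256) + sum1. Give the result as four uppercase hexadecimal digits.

Running sums (mod 255):
  after byte 0 (19): sum1=19, sum2=19
  after byte 1 (253): sum1=17, sum2=36
  after byte 2 (184): sum1=201, sum2=237
  after byte 3 (66): sum1=12, sum2=249
  after byte 4 (243): sum1=0, sum2=249
Checksum = sum2·256 + sum1 = 249·256 + 0 = 63744 = 0xF900.

F900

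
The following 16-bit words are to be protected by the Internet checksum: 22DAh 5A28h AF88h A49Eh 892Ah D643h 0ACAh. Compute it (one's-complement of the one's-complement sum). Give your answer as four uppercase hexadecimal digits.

C49D

One's-complement addition (fold any carry out of bit 15 back into bit 0):
  0x22DA + 0x5A28 = 0x07D02
  0x7D02 + 0xAF88 = 0x12C8A → wrap carry → 0x2C8B
  0x2C8B + 0xA49E = 0x0D129
  0xD129 + 0x892A = 0x15A53 → wrap carry → 0x5A54
  0x5A54 + 0xD643 = 0x13097 → wrap carry → 0x3098
  0x3098 + 0x0ACA = 0x03B62
One's-complement sum = 0x3B62.
Checksum = ~0x3B62 & 0xFFFF = 0xC49D.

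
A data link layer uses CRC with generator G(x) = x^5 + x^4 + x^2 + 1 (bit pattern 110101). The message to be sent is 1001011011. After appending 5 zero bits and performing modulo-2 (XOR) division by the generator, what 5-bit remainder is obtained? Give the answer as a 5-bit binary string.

Append 5 zeros: 100101101100000. Divide by 110101 (XOR where the leading bit is 1):
  pos 0: 100101 XOR 110101 = 010000
  pos 1: 100001 XOR 110101 = 010100
  pos 2: 101000 XOR 110101 = 011101
  pos 3: 111011 XOR 110101 = 001110
  pos 5: 111010 XOR 110101 = 001111
  pos 7: 111100 XOR 110101 = 001001
  pos 9: 100100 XOR 110101 = 010001
Remainder (last 5 bits) = 10001. This is the CRC / FCS.

10001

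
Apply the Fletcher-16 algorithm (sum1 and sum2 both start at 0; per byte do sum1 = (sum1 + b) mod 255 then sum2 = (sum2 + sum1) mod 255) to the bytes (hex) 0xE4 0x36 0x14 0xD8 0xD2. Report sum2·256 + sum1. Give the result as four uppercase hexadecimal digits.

12DA

Running sums (mod 255):
  after byte 0 (0xE4): sum1=228, sum2=228
  after byte 1 (0x36): sum1=27, sum2=0
  after byte 2 (0x14): sum1=47, sum2=47
  after byte 3 (0xD8): sum1=8, sum2=55
  after byte 4 (0xD2): sum1=218, sum2=18
Checksum = sum2·256 + sum1 = 18·256 + 218 = 4826 = 0x12DA.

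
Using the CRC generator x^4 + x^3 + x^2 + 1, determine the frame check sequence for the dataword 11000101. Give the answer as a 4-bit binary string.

Append 4 zeros: 110001010000. Divide by 11101 (XOR where the leading bit is 1):
  pos 0: 11000 XOR 11101 = 00101
  pos 2: 10110 XOR 11101 = 01011
  pos 3: 10111 XOR 11101 = 01010
  pos 4: 10100 XOR 11101 = 01001
  pos 5: 10010 XOR 11101 = 01111
  pos 6: 11110 XOR 11101 = 00011
Remainder (last 4 bits) = 0110. This is the CRC / FCS.

0110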